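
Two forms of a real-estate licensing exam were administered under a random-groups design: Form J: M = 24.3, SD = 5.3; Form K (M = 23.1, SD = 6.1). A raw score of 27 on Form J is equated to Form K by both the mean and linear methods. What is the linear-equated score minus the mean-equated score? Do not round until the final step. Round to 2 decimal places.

Mean-equated: 27 + (23.1 − 24.3) = 25.80
Linear-equated: (6.1/5.3)(27 − 24.3) + 23.1 = 26.208
Difference = 26.208 − 25.80 = 0.41

0.41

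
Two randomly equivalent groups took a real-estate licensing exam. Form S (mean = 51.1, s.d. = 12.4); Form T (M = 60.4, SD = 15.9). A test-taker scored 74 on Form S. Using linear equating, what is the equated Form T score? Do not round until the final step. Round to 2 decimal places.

Linear equating: y = (SD_Y/SD_X)(x − M_X) + M_Y
y = (15.9/12.4)(74 − 51.1) + 60.4
y = 1.282258 × 22.9 + 60.4 = 29.3637 + 60.4 = 89.76

89.76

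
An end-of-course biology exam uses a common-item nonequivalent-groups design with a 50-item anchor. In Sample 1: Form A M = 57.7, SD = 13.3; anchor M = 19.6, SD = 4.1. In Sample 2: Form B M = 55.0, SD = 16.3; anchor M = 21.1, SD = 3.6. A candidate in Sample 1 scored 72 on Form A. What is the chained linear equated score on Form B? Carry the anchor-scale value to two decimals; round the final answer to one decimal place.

68.2

Form A → anchor (Sample 1): v = (4.1/13.3)(72 − 57.7) + 19.6 = 24.01
anchor → Form B (Sample 2): y = (16.3/3.6)(24.01 − 21.1) + 55.0 = 68.2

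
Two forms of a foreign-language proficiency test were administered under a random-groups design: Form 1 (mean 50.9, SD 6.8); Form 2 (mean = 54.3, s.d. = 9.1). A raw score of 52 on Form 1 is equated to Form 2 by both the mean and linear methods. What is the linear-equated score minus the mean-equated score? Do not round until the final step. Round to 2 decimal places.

0.37

Mean-equated: 52 + (54.3 − 50.9) = 55.40
Linear-equated: (9.1/6.8)(52 − 50.9) + 54.3 = 55.772
Difference = 55.772 − 55.40 = 0.37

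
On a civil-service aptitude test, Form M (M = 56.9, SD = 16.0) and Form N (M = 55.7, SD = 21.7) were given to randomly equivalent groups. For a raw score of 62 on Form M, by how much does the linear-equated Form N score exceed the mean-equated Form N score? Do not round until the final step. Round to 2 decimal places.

1.82

Mean-equated: 62 + (55.7 − 56.9) = 60.80
Linear-equated: (21.7/16.0)(62 − 56.9) + 55.7 = 62.617
Difference = 62.617 − 60.80 = 1.82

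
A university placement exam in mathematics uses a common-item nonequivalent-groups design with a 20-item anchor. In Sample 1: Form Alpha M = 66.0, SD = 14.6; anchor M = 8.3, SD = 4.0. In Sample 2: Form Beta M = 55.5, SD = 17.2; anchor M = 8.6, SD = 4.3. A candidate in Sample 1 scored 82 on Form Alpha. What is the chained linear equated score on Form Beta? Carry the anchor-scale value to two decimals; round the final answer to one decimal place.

71.8

Form Alpha → anchor (Sample 1): v = (4.0/14.6)(82 − 66.0) + 8.3 = 12.68
anchor → Form Beta (Sample 2): y = (17.2/4.3)(12.68 − 8.6) + 55.5 = 71.8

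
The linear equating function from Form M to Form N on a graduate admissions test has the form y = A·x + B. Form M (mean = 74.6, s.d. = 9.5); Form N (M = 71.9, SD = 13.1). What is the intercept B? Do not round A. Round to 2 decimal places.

-30.97

A = SD_Y / SD_X = 13.1 / 9.5 = 1.378947
B = M_Y − A·M_X = 71.9 − 1.378947 × 74.6 = -30.97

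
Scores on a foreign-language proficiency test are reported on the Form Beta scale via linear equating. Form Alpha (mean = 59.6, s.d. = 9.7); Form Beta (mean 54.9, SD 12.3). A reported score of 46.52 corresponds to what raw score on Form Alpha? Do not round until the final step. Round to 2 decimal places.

52.99

Invert y = (SD_Y/SD_X)(x − M_X) + M_Y:
x = (SD_X/SD_Y)(y − M_Y) + M_X = (9.7/12.3)(46.52 − 54.9) + 59.6
x = 0.788618 × -8.380 + 59.6 = 52.99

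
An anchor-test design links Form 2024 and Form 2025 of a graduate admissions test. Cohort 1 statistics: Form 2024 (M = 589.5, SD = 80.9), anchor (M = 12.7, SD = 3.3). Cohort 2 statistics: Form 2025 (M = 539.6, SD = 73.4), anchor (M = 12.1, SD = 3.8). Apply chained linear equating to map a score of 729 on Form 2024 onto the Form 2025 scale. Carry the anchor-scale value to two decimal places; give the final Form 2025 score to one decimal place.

661.1

Form 2024 → anchor (Cohort 1): v = (3.3/80.9)(729 − 589.5) + 12.7 = 18.39
anchor → Form 2025 (Cohort 2): y = (73.4/3.8)(18.39 − 12.1) + 539.6 = 661.1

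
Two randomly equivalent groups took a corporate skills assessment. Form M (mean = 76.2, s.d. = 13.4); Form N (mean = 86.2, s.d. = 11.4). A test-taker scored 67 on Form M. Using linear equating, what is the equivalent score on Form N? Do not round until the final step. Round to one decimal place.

Linear equating: y = (SD_Y/SD_X)(x − M_X) + M_Y
y = (11.4/13.4)(67 − 76.2) + 86.2
y = 0.850746 × -9.2 + 86.2 = -7.8269 + 86.2 = 78.4

78.4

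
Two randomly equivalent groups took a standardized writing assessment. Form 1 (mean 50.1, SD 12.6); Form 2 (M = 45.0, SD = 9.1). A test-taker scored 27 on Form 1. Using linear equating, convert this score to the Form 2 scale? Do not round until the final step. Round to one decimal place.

Linear equating: y = (SD_Y/SD_X)(x − M_X) + M_Y
y = (9.1/12.6)(27 − 50.1) + 45.0
y = 0.722222 × -23.1 + 45.0 = -16.6833 + 45.0 = 28.3

28.3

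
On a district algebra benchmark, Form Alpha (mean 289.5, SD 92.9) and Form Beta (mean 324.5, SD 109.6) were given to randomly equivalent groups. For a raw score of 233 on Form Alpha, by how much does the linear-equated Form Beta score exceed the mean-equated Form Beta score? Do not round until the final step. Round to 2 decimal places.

Mean-equated: 233 + (324.5 − 289.5) = 268.00
Linear-equated: (109.6/92.9)(233 − 289.5) + 324.5 = 257.843
Difference = 257.843 − 268.00 = -10.16

-10.16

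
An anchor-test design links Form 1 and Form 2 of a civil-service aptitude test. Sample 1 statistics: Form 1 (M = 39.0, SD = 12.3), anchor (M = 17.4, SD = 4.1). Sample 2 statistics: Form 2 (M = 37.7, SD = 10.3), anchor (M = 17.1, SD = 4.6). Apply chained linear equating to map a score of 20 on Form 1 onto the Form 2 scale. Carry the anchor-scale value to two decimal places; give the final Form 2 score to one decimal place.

24.2

Form 1 → anchor (Sample 1): v = (4.1/12.3)(20 − 39.0) + 17.4 = 11.07
anchor → Form 2 (Sample 2): y = (10.3/4.6)(11.07 − 17.1) + 37.7 = 24.2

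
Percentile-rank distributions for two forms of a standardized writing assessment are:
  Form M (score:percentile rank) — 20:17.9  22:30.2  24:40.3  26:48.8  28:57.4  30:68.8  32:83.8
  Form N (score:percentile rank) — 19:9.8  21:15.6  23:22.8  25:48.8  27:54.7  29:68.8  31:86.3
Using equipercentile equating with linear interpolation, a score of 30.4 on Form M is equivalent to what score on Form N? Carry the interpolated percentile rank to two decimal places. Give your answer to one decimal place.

29.3

PR of 30.4 on Form M: 68.8 + (30.4 − 30)/(32 − 30) × (83.8 − 68.8) = 71.80
On Form N, PR 71.80 falls between score 29 (PR 68.8) and 31 (PR 86.3).
Interpolate: 29 + (71.80 − 68.8)/(86.3 − 68.8) × (31 − 29) = 29.3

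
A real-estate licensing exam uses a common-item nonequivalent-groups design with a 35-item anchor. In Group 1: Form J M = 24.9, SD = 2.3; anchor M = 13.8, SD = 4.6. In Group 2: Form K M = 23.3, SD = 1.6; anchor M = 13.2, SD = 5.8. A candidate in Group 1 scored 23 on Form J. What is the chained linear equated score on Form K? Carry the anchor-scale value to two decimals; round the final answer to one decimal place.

22.4

Form J → anchor (Group 1): v = (4.6/2.3)(23 − 24.9) + 13.8 = 10.00
anchor → Form K (Group 2): y = (1.6/5.8)(10.00 − 13.2) + 23.3 = 22.4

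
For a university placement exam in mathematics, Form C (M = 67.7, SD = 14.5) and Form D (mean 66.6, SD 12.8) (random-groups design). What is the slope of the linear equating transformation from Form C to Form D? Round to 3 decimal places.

0.883

A = SD_Y / SD_X = 12.8 / 14.5 = 0.883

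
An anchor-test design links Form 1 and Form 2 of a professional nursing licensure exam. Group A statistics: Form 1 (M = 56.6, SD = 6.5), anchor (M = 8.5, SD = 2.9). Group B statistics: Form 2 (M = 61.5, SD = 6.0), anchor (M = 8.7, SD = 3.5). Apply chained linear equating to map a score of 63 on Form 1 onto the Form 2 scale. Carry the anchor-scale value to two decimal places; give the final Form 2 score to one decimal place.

Form 1 → anchor (Group A): v = (2.9/6.5)(63 − 56.6) + 8.5 = 11.36
anchor → Form 2 (Group B): y = (6.0/3.5)(11.36 − 8.7) + 61.5 = 66.1

66.1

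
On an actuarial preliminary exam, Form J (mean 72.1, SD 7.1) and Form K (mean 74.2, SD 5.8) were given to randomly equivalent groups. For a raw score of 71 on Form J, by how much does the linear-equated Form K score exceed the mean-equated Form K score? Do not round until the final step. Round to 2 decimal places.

0.20

Mean-equated: 71 + (74.2 − 72.1) = 73.10
Linear-equated: (5.8/7.1)(71 − 72.1) + 74.2 = 73.301
Difference = 73.301 − 73.10 = 0.20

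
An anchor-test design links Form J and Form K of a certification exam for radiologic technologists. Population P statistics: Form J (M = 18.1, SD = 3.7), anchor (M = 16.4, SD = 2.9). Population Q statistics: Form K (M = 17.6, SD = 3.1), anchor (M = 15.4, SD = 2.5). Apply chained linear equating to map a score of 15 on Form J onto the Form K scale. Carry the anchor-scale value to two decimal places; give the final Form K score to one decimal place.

15.8

Form J → anchor (Population P): v = (2.9/3.7)(15 − 18.1) + 16.4 = 13.97
anchor → Form K (Population Q): y = (3.1/2.5)(13.97 − 15.4) + 17.6 = 15.8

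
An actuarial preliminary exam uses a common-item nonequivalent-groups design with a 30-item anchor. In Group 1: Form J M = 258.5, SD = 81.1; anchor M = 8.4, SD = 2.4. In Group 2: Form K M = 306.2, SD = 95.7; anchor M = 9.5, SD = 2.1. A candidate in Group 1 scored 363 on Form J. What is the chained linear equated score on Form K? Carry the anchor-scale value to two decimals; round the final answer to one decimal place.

396.9

Form J → anchor (Group 1): v = (2.4/81.1)(363 − 258.5) + 8.4 = 11.49
anchor → Form K (Group 2): y = (95.7/2.1)(11.49 − 9.5) + 306.2 = 396.9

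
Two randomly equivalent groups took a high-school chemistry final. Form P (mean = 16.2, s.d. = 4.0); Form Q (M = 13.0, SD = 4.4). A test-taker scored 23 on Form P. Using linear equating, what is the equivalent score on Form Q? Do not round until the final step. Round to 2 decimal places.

20.48

Linear equating: y = (SD_Y/SD_X)(x − M_X) + M_Y
y = (4.4/4.0)(23 − 16.2) + 13.0
y = 1.100000 × 6.8 + 13.0 = 7.4800 + 13.0 = 20.48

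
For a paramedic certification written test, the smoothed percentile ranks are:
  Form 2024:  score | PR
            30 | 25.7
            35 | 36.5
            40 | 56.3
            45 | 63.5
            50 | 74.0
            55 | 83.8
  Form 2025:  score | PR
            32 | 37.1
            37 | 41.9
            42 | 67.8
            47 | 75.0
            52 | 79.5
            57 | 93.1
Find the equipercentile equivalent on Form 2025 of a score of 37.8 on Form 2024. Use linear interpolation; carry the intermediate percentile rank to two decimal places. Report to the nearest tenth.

38.1

PR of 37.8 on Form 2024: 36.5 + (37.8 − 35)/(40 − 35) × (56.3 − 36.5) = 47.59
On Form 2025, PR 47.59 falls between score 37 (PR 41.9) and 42 (PR 67.8).
Interpolate: 37 + (47.59 − 41.9)/(67.8 − 41.9) × (42 − 37) = 38.1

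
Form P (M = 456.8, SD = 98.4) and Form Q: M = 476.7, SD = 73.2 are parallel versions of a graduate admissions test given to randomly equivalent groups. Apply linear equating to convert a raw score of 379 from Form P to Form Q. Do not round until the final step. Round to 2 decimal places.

Linear equating: y = (SD_Y/SD_X)(x − M_X) + M_Y
y = (73.2/98.4)(379 − 456.8) + 476.7
y = 0.743902 × -77.8 + 476.7 = -57.8756 + 476.7 = 418.82

418.82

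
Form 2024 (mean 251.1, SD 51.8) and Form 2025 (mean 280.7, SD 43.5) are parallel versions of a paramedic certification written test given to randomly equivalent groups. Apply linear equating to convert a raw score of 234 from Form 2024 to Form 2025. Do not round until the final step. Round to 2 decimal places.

Linear equating: y = (SD_Y/SD_X)(x − M_X) + M_Y
y = (43.5/51.8)(234 − 251.1) + 280.7
y = 0.839768 × -17.1 + 280.7 = -14.3600 + 280.7 = 266.34

266.34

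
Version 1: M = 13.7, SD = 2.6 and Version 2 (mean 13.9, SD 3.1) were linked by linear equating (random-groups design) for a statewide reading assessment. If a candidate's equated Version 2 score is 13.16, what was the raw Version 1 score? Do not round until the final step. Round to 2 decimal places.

13.08

Invert y = (SD_Y/SD_X)(x − M_X) + M_Y:
x = (SD_X/SD_Y)(y − M_Y) + M_X = (2.6/3.1)(13.16 − 13.9) + 13.7
x = 0.838710 × -0.740 + 13.7 = 13.08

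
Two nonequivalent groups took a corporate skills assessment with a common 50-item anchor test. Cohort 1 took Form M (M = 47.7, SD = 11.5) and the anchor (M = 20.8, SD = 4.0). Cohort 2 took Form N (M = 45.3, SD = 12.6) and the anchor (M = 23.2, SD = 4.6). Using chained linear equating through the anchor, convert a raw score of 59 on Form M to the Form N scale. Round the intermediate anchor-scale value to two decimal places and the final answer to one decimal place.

Form M → anchor (Cohort 1): v = (4.0/11.5)(59 − 47.7) + 20.8 = 24.73
anchor → Form N (Cohort 2): y = (12.6/4.6)(24.73 − 23.2) + 45.3 = 49.5

49.5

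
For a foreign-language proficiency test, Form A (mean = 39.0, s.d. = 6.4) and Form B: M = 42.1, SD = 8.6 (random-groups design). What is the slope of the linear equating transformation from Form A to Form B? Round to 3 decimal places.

1.344

A = SD_Y / SD_X = 8.6 / 6.4 = 1.344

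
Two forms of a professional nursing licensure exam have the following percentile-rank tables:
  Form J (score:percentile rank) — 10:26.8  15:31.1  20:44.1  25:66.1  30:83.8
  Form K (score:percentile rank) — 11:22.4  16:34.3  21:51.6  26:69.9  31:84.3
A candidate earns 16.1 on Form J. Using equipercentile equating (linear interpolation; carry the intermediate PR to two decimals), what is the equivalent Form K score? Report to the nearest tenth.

15.9

PR of 16.1 on Form J: 31.1 + (16.1 − 15)/(20 − 15) × (44.1 − 31.1) = 33.96
On Form K, PR 33.96 falls between score 11 (PR 22.4) and 16 (PR 34.3).
Interpolate: 11 + (33.96 − 22.4)/(34.3 − 22.4) × (16 − 11) = 15.9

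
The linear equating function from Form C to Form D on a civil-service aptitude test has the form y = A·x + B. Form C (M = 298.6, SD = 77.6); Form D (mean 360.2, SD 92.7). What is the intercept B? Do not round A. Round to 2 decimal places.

A = SD_Y / SD_X = 92.7 / 77.6 = 1.194588
B = M_Y − A·M_X = 360.2 − 1.194588 × 298.6 = 3.50

3.50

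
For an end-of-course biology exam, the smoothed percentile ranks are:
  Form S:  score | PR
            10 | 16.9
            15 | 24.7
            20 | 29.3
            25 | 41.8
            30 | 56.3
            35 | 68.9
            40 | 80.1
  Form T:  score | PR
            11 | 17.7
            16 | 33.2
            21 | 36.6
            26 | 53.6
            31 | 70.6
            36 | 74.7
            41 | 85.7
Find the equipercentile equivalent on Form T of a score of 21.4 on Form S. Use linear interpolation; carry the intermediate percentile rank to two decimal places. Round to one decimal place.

15.9

PR of 21.4 on Form S: 29.3 + (21.4 − 20)/(25 − 20) × (41.8 − 29.3) = 32.80
On Form T, PR 32.80 falls between score 11 (PR 17.7) and 16 (PR 33.2).
Interpolate: 11 + (32.80 − 17.7)/(33.2 − 17.7) × (16 − 11) = 15.9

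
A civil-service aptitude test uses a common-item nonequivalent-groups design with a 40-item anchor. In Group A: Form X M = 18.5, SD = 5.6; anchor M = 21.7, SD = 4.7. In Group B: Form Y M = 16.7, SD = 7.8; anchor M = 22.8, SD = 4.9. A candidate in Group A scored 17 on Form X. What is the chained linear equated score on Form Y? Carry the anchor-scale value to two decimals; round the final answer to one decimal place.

Form X → anchor (Group A): v = (4.7/5.6)(17 − 18.5) + 21.7 = 20.44
anchor → Form Y (Group B): y = (7.8/4.9)(20.44 − 22.8) + 16.7 = 12.9

12.9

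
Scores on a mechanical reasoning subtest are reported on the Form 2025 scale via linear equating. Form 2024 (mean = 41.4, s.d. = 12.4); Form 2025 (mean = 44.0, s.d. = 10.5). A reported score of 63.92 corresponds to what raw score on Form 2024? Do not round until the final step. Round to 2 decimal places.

Invert y = (SD_Y/SD_X)(x − M_X) + M_Y:
x = (SD_X/SD_Y)(y − M_Y) + M_X = (12.4/10.5)(63.92 − 44.0) + 41.4
x = 1.180952 × 19.920 + 41.4 = 64.92

64.92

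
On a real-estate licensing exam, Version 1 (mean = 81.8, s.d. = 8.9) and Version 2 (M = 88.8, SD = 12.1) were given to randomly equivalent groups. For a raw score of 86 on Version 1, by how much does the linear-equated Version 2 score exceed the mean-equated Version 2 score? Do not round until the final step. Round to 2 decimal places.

1.51

Mean-equated: 86 + (88.8 − 81.8) = 93.00
Linear-equated: (12.1/8.9)(86 − 81.8) + 88.8 = 94.510
Difference = 94.510 − 93.00 = 1.51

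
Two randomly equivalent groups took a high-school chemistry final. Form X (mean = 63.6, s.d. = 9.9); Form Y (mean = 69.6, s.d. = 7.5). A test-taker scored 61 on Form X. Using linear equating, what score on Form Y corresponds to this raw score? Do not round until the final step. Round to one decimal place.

Linear equating: y = (SD_Y/SD_X)(x − M_X) + M_Y
y = (7.5/9.9)(61 − 63.6) + 69.6
y = 0.757576 × -2.6 + 69.6 = -1.9697 + 69.6 = 67.6

67.6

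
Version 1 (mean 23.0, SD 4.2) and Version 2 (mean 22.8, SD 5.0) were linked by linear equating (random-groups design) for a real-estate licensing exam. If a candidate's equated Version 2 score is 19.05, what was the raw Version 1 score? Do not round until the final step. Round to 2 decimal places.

19.85

Invert y = (SD_Y/SD_X)(x − M_X) + M_Y:
x = (SD_X/SD_Y)(y − M_Y) + M_X = (4.2/5.0)(19.05 − 22.8) + 23.0
x = 0.840000 × -3.750 + 23.0 = 19.85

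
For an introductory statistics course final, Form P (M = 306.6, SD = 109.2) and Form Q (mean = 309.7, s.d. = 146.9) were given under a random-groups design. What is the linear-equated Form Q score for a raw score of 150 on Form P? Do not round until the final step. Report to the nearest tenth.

99.0

Linear equating: y = (SD_Y/SD_X)(x − M_X) + M_Y
y = (146.9/109.2)(150 − 306.6) + 309.7
y = 1.345238 × -156.6 + 309.7 = -210.6643 + 309.7 = 99.0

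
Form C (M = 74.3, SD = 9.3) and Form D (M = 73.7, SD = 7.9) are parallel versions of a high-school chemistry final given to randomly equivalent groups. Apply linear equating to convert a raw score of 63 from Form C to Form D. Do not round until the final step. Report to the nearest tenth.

Linear equating: y = (SD_Y/SD_X)(x − M_X) + M_Y
y = (7.9/9.3)(63 − 74.3) + 73.7
y = 0.849462 × -11.3 + 73.7 = -9.5989 + 73.7 = 64.1

64.1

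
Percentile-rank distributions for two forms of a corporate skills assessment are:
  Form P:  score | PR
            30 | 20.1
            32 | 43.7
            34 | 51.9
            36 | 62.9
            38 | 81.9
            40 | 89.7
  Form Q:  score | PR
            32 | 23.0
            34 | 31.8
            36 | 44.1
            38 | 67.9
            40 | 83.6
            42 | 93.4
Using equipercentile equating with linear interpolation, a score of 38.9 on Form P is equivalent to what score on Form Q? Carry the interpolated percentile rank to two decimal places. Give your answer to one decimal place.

40.4

PR of 38.9 on Form P: 81.9 + (38.9 − 38)/(40 − 38) × (89.7 − 81.9) = 85.41
On Form Q, PR 85.41 falls between score 40 (PR 83.6) and 42 (PR 93.4).
Interpolate: 40 + (85.41 − 83.6)/(93.4 − 83.6) × (42 − 40) = 40.4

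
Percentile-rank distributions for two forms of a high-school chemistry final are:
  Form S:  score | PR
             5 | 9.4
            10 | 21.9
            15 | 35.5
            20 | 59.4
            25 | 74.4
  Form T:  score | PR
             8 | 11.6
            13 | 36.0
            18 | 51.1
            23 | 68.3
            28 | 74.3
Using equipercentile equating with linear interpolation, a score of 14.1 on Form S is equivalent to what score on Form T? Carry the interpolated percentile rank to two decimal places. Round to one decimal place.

PR of 14.1 on Form S: 21.9 + (14.1 − 10)/(15 − 10) × (35.5 − 21.9) = 33.05
On Form T, PR 33.05 falls between score 8 (PR 11.6) and 13 (PR 36.0).
Interpolate: 8 + (33.05 − 11.6)/(36.0 − 11.6) × (13 − 8) = 12.4

12.4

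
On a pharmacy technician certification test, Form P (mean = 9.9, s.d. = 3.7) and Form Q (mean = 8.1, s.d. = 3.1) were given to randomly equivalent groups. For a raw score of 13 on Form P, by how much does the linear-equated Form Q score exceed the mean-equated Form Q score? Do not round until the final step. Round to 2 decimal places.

Mean-equated: 13 + (8.1 − 9.9) = 11.20
Linear-equated: (3.1/3.7)(13 − 9.9) + 8.1 = 10.697
Difference = 10.697 − 11.20 = -0.50

-0.50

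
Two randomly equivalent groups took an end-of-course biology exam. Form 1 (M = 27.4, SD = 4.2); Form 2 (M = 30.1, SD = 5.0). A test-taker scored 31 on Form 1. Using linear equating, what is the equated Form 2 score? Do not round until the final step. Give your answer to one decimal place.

Linear equating: y = (SD_Y/SD_X)(x − M_X) + M_Y
y = (5.0/4.2)(31 − 27.4) + 30.1
y = 1.190476 × 3.6 + 30.1 = 4.2857 + 30.1 = 34.4

34.4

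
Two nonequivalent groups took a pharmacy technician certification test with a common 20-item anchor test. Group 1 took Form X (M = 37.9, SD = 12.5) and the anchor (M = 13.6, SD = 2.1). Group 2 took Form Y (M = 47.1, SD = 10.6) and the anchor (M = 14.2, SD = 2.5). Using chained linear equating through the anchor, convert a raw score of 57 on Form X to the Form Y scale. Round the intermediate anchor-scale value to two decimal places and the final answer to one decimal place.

58.2

Form X → anchor (Group 1): v = (2.1/12.5)(57 − 37.9) + 13.6 = 16.81
anchor → Form Y (Group 2): y = (10.6/2.5)(16.81 − 14.2) + 47.1 = 58.2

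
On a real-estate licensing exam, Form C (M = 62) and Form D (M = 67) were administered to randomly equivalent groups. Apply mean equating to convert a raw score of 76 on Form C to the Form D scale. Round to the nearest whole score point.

81

Mean equating: y = x + (M_Y − M_X) = 76 + (67 − 62) = 81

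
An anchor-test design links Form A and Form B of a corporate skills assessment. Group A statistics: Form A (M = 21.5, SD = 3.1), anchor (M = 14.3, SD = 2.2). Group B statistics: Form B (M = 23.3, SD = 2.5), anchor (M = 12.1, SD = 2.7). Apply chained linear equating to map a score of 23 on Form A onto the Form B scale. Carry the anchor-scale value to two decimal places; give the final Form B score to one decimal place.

26.3

Form A → anchor (Group A): v = (2.2/3.1)(23 − 21.5) + 14.3 = 15.36
anchor → Form B (Group B): y = (2.5/2.7)(15.36 − 12.1) + 23.3 = 26.3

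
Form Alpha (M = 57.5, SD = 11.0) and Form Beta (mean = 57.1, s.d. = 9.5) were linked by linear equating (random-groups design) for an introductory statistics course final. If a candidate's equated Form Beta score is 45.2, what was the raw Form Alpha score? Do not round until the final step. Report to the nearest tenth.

Invert y = (SD_Y/SD_X)(x − M_X) + M_Y:
x = (SD_X/SD_Y)(y − M_Y) + M_X = (11.0/9.5)(45.2 − 57.1) + 57.5
x = 1.157895 × -11.900 + 57.5 = 43.7

43.7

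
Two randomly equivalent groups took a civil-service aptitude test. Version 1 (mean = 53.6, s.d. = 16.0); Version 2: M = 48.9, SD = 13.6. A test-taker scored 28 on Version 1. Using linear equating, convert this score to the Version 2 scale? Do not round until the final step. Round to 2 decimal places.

Linear equating: y = (SD_Y/SD_X)(x − M_X) + M_Y
y = (13.6/16.0)(28 − 53.6) + 48.9
y = 0.850000 × -25.6 + 48.9 = -21.7600 + 48.9 = 27.14

27.14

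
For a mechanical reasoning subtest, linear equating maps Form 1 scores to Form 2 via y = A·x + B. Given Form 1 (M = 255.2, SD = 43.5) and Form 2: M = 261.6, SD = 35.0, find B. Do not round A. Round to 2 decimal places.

A = SD_Y / SD_X = 35.0 / 43.5 = 0.804598
B = M_Y − A·M_X = 261.6 − 0.804598 × 255.2 = 56.27

56.27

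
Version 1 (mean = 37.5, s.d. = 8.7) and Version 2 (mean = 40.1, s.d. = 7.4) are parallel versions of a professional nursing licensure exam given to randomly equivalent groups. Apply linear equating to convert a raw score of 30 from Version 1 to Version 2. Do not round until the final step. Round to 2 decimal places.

Linear equating: y = (SD_Y/SD_X)(x − M_X) + M_Y
y = (7.4/8.7)(30 − 37.5) + 40.1
y = 0.850575 × -7.5 + 40.1 = -6.3793 + 40.1 = 33.72

33.72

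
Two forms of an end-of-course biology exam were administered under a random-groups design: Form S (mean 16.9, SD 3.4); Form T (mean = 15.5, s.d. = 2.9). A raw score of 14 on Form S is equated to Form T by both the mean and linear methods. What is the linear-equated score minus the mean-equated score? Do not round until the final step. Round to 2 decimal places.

0.43

Mean-equated: 14 + (15.5 − 16.9) = 12.60
Linear-equated: (2.9/3.4)(14 − 16.9) + 15.5 = 13.026
Difference = 13.026 − 12.60 = 0.43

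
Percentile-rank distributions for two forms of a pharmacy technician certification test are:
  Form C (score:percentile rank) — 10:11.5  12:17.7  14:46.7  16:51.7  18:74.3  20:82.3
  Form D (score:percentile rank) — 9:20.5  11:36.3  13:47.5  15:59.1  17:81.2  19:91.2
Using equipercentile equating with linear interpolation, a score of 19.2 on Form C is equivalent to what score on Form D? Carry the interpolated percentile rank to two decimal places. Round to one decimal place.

16.8

PR of 19.2 on Form C: 74.3 + (19.2 − 18)/(20 − 18) × (82.3 − 74.3) = 79.10
On Form D, PR 79.10 falls between score 15 (PR 59.1) and 17 (PR 81.2).
Interpolate: 15 + (79.10 − 59.1)/(81.2 − 59.1) × (17 − 15) = 16.8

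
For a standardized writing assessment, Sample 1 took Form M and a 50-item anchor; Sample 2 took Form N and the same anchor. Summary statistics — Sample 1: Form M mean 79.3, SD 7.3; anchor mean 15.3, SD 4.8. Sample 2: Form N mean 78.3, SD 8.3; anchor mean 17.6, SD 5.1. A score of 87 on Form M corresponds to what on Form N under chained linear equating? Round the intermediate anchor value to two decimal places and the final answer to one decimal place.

82.8

Form M → anchor (Sample 1): v = (4.8/7.3)(87 − 79.3) + 15.3 = 20.36
anchor → Form N (Sample 2): y = (8.3/5.1)(20.36 − 17.6) + 78.3 = 82.8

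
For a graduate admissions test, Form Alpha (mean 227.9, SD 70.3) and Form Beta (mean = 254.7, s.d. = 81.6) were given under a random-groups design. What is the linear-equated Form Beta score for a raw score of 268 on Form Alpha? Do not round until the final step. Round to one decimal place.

301.2

Linear equating: y = (SD_Y/SD_X)(x − M_X) + M_Y
y = (81.6/70.3)(268 − 227.9) + 254.7
y = 1.160740 × 40.1 + 254.7 = 46.5457 + 254.7 = 301.2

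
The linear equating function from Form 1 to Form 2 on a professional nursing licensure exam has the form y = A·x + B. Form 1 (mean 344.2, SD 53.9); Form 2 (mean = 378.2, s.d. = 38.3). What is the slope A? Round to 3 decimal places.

A = SD_Y / SD_X = 38.3 / 53.9 = 0.711

0.711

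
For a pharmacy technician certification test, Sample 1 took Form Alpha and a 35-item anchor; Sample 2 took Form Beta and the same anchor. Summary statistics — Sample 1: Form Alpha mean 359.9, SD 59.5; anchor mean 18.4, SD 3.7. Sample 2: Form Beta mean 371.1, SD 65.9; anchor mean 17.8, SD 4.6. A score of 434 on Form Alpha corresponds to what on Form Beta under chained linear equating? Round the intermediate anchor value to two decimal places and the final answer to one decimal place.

445.7

Form Alpha → anchor (Sample 1): v = (3.7/59.5)(434 − 359.9) + 18.4 = 23.01
anchor → Form Beta (Sample 2): y = (65.9/4.6)(23.01 − 17.8) + 371.1 = 445.7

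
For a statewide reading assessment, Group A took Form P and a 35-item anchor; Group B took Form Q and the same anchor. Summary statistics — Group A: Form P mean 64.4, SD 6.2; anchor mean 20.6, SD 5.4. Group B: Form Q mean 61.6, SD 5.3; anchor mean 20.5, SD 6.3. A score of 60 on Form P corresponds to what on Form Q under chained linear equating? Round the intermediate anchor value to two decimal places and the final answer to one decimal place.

Form P → anchor (Group A): v = (5.4/6.2)(60 − 64.4) + 20.6 = 16.77
anchor → Form Q (Group B): y = (5.3/6.3)(16.77 − 20.5) + 61.6 = 58.5

58.5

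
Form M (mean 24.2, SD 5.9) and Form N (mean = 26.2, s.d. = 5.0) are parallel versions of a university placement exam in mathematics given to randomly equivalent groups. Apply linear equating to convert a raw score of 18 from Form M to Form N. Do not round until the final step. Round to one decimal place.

20.9

Linear equating: y = (SD_Y/SD_X)(x − M_X) + M_Y
y = (5.0/5.9)(18 − 24.2) + 26.2
y = 0.847458 × -6.2 + 26.2 = -5.2542 + 26.2 = 20.9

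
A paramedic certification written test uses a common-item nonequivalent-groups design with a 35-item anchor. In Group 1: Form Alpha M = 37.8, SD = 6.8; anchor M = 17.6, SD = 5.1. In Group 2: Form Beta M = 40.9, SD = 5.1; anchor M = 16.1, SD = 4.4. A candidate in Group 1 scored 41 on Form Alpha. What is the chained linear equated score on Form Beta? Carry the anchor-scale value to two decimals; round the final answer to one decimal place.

45.4

Form Alpha → anchor (Group 1): v = (5.1/6.8)(41 − 37.8) + 17.6 = 20.00
anchor → Form Beta (Group 2): y = (5.1/4.4)(20.00 − 16.1) + 40.9 = 45.4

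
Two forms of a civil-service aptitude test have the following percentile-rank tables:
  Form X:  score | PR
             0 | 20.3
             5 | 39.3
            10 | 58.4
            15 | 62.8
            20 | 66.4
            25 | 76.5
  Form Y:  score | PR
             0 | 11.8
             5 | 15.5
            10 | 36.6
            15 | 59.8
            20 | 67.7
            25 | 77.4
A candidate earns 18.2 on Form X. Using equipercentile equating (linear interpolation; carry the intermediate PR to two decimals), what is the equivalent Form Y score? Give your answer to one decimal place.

PR of 18.2 on Form X: 62.8 + (18.2 − 15)/(20 − 15) × (66.4 − 62.8) = 65.10
On Form Y, PR 65.10 falls between score 15 (PR 59.8) and 20 (PR 67.7).
Interpolate: 15 + (65.10 − 59.8)/(67.7 − 59.8) × (20 − 15) = 18.4

18.4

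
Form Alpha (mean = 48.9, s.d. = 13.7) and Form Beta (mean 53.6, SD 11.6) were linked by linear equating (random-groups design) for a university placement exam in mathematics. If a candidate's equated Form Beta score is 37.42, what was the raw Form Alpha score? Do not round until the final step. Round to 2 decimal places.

Invert y = (SD_Y/SD_X)(x − M_X) + M_Y:
x = (SD_X/SD_Y)(y − M_Y) + M_X = (13.7/11.6)(37.42 − 53.6) + 48.9
x = 1.181034 × -16.180 + 48.9 = 29.79

29.79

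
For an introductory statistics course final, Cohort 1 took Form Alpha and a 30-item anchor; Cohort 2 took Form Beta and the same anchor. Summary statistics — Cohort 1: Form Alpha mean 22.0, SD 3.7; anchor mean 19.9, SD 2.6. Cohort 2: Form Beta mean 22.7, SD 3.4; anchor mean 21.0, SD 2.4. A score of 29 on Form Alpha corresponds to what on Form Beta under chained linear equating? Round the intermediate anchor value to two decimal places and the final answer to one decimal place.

28.1

Form Alpha → anchor (Cohort 1): v = (2.6/3.7)(29 − 22.0) + 19.9 = 24.82
anchor → Form Beta (Cohort 2): y = (3.4/2.4)(24.82 − 21.0) + 22.7 = 28.1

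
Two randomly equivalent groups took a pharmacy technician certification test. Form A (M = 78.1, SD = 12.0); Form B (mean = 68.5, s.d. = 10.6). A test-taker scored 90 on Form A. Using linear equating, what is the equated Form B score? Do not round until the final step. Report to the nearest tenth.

79.0

Linear equating: y = (SD_Y/SD_X)(x − M_X) + M_Y
y = (10.6/12.0)(90 − 78.1) + 68.5
y = 0.883333 × 11.9 + 68.5 = 10.5117 + 68.5 = 79.0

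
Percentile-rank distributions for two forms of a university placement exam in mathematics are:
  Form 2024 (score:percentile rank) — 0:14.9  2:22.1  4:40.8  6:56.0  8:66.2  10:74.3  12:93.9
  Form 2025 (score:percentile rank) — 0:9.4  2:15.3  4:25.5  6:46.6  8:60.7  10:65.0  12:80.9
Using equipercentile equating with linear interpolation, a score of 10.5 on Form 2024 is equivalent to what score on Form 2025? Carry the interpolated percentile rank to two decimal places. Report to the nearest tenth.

PR of 10.5 on Form 2024: 74.3 + (10.5 − 10)/(12 − 10) × (93.9 − 74.3) = 79.20
On Form 2025, PR 79.20 falls between score 10 (PR 65.0) and 12 (PR 80.9).
Interpolate: 10 + (79.20 − 65.0)/(80.9 − 65.0) × (12 − 10) = 11.8

11.8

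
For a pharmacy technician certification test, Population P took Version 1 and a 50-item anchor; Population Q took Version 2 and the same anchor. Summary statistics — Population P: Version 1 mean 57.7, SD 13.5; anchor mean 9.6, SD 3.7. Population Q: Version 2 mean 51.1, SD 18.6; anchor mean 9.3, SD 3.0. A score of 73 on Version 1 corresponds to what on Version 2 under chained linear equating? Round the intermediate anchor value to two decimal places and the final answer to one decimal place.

Version 1 → anchor (Population P): v = (3.7/13.5)(73 − 57.7) + 9.6 = 13.79
anchor → Version 2 (Population Q): y = (18.6/3.0)(13.79 − 9.3) + 51.1 = 78.9

78.9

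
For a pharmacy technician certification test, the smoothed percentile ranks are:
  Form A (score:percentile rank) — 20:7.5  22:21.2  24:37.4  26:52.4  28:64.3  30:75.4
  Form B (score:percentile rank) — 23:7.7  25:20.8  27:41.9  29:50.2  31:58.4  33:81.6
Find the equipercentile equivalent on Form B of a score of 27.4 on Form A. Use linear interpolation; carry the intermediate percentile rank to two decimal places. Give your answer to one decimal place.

31.2

PR of 27.4 on Form A: 52.4 + (27.4 − 26)/(28 − 26) × (64.3 − 52.4) = 60.73
On Form B, PR 60.73 falls between score 31 (PR 58.4) and 33 (PR 81.6).
Interpolate: 31 + (60.73 − 58.4)/(81.6 − 58.4) × (33 − 31) = 31.2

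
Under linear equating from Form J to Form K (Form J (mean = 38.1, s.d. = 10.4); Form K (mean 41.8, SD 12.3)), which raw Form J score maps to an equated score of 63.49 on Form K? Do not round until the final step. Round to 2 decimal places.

Invert y = (SD_Y/SD_X)(x − M_X) + M_Y:
x = (SD_X/SD_Y)(y − M_Y) + M_X = (10.4/12.3)(63.49 − 41.8) + 38.1
x = 0.845528 × 21.690 + 38.1 = 56.44

56.44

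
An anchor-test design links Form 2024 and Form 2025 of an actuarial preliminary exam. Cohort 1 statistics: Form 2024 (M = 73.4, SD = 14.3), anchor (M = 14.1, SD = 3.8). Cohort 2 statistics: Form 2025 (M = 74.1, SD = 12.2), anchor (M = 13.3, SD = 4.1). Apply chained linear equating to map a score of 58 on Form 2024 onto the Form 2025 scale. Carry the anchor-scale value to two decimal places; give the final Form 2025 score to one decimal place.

Form 2024 → anchor (Cohort 1): v = (3.8/14.3)(58 − 73.4) + 14.1 = 10.01
anchor → Form 2025 (Cohort 2): y = (12.2/4.1)(10.01 − 13.3) + 74.1 = 64.3

64.3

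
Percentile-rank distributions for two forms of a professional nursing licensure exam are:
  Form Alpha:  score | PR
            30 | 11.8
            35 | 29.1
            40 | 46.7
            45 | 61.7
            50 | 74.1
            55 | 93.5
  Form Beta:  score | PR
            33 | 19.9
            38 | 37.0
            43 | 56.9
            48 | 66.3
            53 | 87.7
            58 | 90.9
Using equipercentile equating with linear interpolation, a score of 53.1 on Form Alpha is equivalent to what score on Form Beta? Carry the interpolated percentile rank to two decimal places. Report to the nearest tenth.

52.6

PR of 53.1 on Form Alpha: 74.1 + (53.1 − 50)/(55 − 50) × (93.5 − 74.1) = 86.13
On Form Beta, PR 86.13 falls between score 48 (PR 66.3) and 53 (PR 87.7).
Interpolate: 48 + (86.13 − 66.3)/(87.7 − 66.3) × (53 − 48) = 52.6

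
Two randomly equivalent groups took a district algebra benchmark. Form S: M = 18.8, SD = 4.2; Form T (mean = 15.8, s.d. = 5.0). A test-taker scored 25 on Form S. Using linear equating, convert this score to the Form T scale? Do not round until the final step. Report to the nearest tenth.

23.2

Linear equating: y = (SD_Y/SD_X)(x − M_X) + M_Y
y = (5.0/4.2)(25 − 18.8) + 15.8
y = 1.190476 × 6.2 + 15.8 = 7.3810 + 15.8 = 23.2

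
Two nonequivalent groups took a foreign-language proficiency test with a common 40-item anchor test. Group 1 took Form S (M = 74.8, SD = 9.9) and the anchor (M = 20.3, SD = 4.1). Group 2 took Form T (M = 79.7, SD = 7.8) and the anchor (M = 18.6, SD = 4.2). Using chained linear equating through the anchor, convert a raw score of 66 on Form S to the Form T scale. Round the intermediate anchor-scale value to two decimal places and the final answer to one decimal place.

76.1

Form S → anchor (Group 1): v = (4.1/9.9)(66 − 74.8) + 20.3 = 16.66
anchor → Form T (Group 2): y = (7.8/4.2)(16.66 − 18.6) + 79.7 = 76.1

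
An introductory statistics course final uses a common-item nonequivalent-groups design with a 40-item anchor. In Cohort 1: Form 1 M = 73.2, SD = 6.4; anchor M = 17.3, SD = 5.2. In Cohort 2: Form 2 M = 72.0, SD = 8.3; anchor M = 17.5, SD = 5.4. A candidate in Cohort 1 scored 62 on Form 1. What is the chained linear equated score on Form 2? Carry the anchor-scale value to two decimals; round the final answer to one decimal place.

57.7

Form 1 → anchor (Cohort 1): v = (5.2/6.4)(62 − 73.2) + 17.3 = 8.20
anchor → Form 2 (Cohort 2): y = (8.3/5.4)(8.20 − 17.5) + 72.0 = 57.7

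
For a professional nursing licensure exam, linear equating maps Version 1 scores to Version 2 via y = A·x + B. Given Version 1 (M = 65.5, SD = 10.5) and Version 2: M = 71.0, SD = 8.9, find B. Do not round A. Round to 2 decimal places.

A = SD_Y / SD_X = 8.9 / 10.5 = 0.847619
B = M_Y − A·M_X = 71.0 − 0.847619 × 65.5 = 15.48

15.48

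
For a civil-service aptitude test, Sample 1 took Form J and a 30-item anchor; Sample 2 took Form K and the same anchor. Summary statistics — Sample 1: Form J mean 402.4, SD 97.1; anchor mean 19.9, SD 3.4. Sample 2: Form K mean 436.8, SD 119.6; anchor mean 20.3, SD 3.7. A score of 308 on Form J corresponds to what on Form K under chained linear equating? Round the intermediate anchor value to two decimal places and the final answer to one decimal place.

Form J → anchor (Sample 1): v = (3.4/97.1)(308 − 402.4) + 19.9 = 16.59
anchor → Form K (Sample 2): y = (119.6/3.7)(16.59 − 20.3) + 436.8 = 316.9

316.9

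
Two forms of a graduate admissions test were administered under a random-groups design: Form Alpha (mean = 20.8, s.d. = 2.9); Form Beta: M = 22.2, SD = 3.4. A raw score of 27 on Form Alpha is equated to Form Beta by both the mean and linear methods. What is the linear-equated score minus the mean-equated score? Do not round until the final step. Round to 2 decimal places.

Mean-equated: 27 + (22.2 − 20.8) = 28.40
Linear-equated: (3.4/2.9)(27 − 20.8) + 22.2 = 29.469
Difference = 29.469 − 28.40 = 1.07

1.07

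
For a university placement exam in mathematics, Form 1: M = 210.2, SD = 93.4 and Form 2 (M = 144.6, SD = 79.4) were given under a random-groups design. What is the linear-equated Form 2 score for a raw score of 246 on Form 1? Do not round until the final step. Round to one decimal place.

175.0

Linear equating: y = (SD_Y/SD_X)(x − M_X) + M_Y
y = (79.4/93.4)(246 − 210.2) + 144.6
y = 0.850107 × 35.8 + 144.6 = 30.4338 + 144.6 = 175.0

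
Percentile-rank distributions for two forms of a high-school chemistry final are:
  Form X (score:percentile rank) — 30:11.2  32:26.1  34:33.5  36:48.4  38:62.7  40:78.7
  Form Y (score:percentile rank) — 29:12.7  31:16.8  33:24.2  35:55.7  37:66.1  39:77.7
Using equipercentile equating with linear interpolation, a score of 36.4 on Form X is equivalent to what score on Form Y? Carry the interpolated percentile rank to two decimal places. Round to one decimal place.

PR of 36.4 on Form X: 48.4 + (36.4 − 36)/(38 − 36) × (62.7 − 48.4) = 51.26
On Form Y, PR 51.26 falls between score 33 (PR 24.2) and 35 (PR 55.7).
Interpolate: 33 + (51.26 − 24.2)/(55.7 − 24.2) × (35 − 33) = 34.7

34.7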